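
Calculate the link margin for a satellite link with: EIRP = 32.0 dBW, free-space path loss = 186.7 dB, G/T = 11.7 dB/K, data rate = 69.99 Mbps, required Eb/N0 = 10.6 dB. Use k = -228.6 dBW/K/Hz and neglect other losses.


C/N0 = EIRP - FSPL + G/T - k = 32.0 - 186.7 + 11.7 - (-228.6)
C/N0 = 85.6000 dB-Hz
R_b = 69.99 Mbps = 6.999e+07 bps -> 10*log10(R_b) = 78.4504 dB-Hz
Eb/N0 = C/N0 - 10*log10(R_b) = 85.6000 - 78.4504 = 7.1496 dB
Margin = Eb/N0 - Eb/N0_req = 7.1496 - 10.6 = -3.4504 dB (negative margin: link does not close)

-3.4504 dB


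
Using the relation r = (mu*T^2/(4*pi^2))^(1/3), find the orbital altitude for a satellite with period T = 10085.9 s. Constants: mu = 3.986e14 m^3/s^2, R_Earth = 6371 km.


T = 10085.9 s
r = (mu*T^2/(4*pi^2))^(1/3) = (3.986e14 * 10085.9^2 / (4*pi^2))^(1/3)
r = 1.0089484e+07 m = 10089.4840 km
alt = r - R_E = 10089.4840 - 6371 = 3718.4840 km

3718.4840 km


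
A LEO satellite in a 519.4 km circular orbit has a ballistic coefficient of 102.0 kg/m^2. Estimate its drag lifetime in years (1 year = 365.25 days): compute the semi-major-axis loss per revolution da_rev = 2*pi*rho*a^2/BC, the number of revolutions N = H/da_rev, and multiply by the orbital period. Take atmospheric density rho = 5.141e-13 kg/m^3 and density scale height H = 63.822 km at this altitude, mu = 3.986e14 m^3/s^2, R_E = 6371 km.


a = R_E + alt = 6890.4000 km = 6.8904e+06 m
da_rev = 2*pi*rho*a^2/BC = 2*pi*5.141e-13*(6.8904e+06)^2/102.0 = 1.503544 m per revolution
N = H/da_rev = 63822.0000 m / 1.503544 m = 42447.7076 revolutions
P = 2*pi*sqrt(a^3/mu) = 5692.1701 s
lifetime = N*P = 42447.7076 * 5692.1701 = 2.4161957e+08 s = 2796.5228 days
years = 2796.5228 / 365.25 = 7.6565 years

7.6565 years


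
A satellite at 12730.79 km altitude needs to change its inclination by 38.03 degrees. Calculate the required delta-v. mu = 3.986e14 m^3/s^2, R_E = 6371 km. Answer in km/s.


r = 19101.7900 km = 1.910179e+07 m
V = sqrt(mu/r) = 4568.0580 m/s
di = 38.03 deg = 0.6637487 rad
dV = 2*V*sin(di/2) = 2*4568.0580*sin(0.3318744)
dV = 2976.6899 m/s = 2.9767 km/s

2.9767 km/s


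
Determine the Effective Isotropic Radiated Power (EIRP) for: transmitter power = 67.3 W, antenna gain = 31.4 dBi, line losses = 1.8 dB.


Pt = 67.3 W = 18.2802 dBW
EIRP = Pt_dBW + Gt - losses = 18.2802 + 31.4 - 1.8 = 47.8802 dBW

47.8802 dBW


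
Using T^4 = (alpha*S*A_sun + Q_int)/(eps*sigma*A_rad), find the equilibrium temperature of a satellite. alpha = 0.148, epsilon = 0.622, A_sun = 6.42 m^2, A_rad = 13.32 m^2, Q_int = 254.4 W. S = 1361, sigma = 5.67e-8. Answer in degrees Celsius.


Numerator = alpha*S*A_sun + Q_int = 0.148*1361*6.42 + 254.4 = 1547.5678 W
Denominator = eps*sigma*A_rad = 0.622*5.67e-8*13.32 = 4.6976177e-07 W/K^4
T^4 = 3.2943672e+09 K^4
T = 239.5758 K = -33.5742 C

-33.5742 degrees Celsius


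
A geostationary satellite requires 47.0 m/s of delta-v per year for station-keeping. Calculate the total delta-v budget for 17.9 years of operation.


dV = rate * years = 47.0 * 17.9
dV = 841.3000 m/s

841.3000 m/s


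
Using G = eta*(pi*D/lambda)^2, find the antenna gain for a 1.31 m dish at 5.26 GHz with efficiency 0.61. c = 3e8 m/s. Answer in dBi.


lambda = c/f = 3e8 / 5.26e+09 = 0.05703422 m
G = eta*(pi*D/lambda)^2 = 0.61*(pi*1.31/0.05703422)^2
G = 3176.1511 (linear)
G = 10*log10(3176.1511) = 35.0190 dBi

35.0190 dBi


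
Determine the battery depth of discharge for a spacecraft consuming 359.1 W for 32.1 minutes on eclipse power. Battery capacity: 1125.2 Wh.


E_used = P * t / 60 = 359.1 * 32.1 / 60 = 192.1185 Wh
DOD = E_used / E_total * 100 = 192.1185 / 1125.2 * 100
DOD = 17.0742 %

17.0742 %


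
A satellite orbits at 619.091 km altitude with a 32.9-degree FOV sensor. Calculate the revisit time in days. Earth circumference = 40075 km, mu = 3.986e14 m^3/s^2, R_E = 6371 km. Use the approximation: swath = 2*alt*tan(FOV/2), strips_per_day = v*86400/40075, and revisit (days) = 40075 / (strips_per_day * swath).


swath = 2*619.091*tan(0.2871067) = 365.5912 km
v = sqrt(mu/r) = 7551.3958 m/s = 7.5514 km/s
strips/day = v*86400/40075 = 7.5514*86400/40075 = 16.2805
coverage/day = strips * swath = 16.2805 * 365.5912 = 5952.0034 km
revisit = 40075 / 5952.0034 = 6.7330 days

6.7330 days


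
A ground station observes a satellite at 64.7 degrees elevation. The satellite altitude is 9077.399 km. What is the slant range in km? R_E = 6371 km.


h = 9077.399 km, el = 64.7 deg
d = -R_E*sin(el) + sqrt((R_E*sin(el))^2 + 2*R_E*h + h^2)
d = -6371.0000*sin(1.1292) + sqrt((6371.0000*0.9040825)^2 + 2*6371.0000*9077.399 + 9077.399^2)
d = 9446.6661 km

9446.6661 km


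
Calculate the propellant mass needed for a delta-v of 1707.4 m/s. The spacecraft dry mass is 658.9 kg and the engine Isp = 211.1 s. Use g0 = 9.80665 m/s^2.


ve = Isp * g0 = 211.1 * 9.80665 = 2070.183815 m/s
mass ratio = exp(dv/ve) = exp(1707.4/2070.183815) = 2.28132789
m_prop = m_dry * (mr - 1) = 658.9 * (2.28132789 - 1)
m_prop = 844.2669 kg

844.2669 kg


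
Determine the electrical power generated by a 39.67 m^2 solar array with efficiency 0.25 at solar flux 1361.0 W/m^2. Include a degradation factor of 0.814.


P = area * eta * S * degradation
P = 39.67 * 0.25 * 1361.0 * 0.814
P = 10987.1420 W

10987.1420 W


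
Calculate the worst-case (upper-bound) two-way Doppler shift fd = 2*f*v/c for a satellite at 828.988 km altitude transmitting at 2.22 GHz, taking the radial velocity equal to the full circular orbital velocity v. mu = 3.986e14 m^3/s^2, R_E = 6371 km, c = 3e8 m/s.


r = 7.199988e+06 m
v = sqrt(mu/r) = 7440.5110 m/s (worst-case radial velocity)
f = 2.22 GHz = 2.22e+09 Hz
fd = 2*f*v/c = 2*2.22e+09*7440.5110/3.0e+08
fd = 110119.5622 Hz

110119.5622 Hz


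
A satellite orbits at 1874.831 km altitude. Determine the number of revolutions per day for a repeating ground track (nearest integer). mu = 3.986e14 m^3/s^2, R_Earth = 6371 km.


r = 8.245831e+06 m
T = 2*pi*sqrt(r^3/mu) = 7451.8287 s = 124.1971 min
revs/day = 1440 / 124.1971 = 11.5945
Rounded: 12 revolutions per day

12 revolutions per day


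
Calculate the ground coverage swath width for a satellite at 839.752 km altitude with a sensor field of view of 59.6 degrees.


FOV = 59.6 deg = 1.0402 rad
swath = 2 * alt * tan(FOV/2) = 2 * 839.752 * tan(0.5201081)
swath = 2 * 839.752 * 0.5727054
swath = 961.8610 km

961.8610 km


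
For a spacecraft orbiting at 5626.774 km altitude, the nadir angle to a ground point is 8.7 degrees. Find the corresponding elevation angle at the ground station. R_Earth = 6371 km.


r = R_E + alt = 11997.7740 km
Law of sines in the satellite / Earth-center / ground-point triangle:
  sin(nadir)/R_E = sin(90 + el)/r  =>  cos(el) = (r/R_E)*sin(nadir)
cos(el) = (11997.7740 / 6371.0000) * sin(8.7 deg) = 0.2848522
el = arccos(0.2848522) = 73.4500 deg
(Earth-central angle = 90 - nadir - el = 7.8500 deg)

73.4500 degrees


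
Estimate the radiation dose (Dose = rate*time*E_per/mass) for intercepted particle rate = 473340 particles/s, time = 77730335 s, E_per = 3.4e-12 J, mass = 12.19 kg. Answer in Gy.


Total energy deposited = rate * time * E_per
  = 473340 * 77730335 * 3.4e-12 = 125.0958 J
Dose = E_total / mass = 125.0958 / 12.19
Dose = 10.2622 Gy

10.2622 Gy


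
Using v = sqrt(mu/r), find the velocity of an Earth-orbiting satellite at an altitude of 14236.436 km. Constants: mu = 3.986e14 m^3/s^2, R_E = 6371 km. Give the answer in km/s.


r = R_E + alt = 6371.0 + 14236.436 = 20607.4360 km = 2.0607436e+07 m
v = sqrt(mu/r) = sqrt(3.986e14 / 2.0607436e+07) = 4398.0146 m/s = 4.3980 km/s

4.3980 km/s


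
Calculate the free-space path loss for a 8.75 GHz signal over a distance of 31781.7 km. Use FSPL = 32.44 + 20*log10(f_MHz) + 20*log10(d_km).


f = 8.75 GHz = 8750.0000 MHz
d = 31781.7 km
FSPL = 32.44 + 20*log10(8750.0000) + 20*log10(31781.7)
FSPL = 32.44 + 78.8402 + 90.0435
FSPL = 201.3237 dB

201.3237 dB


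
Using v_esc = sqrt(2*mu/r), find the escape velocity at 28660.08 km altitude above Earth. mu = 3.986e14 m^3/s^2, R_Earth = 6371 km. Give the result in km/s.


r = 6371.0 + 28660.08 = 35031.0800 km = 3.503108e+07 m
v_esc = sqrt(2*mu/r) = sqrt(2*3.986e14 / 3.503108e+07)
v_esc = 4770.4229 m/s = 4.7704 km/s

4.7704 km/s


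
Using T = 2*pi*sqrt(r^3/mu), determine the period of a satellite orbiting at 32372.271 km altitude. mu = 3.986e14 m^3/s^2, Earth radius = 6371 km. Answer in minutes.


r = 38743.2710 km = 3.8743271e+07 m
T = 2*pi*sqrt(r^3/mu) = 2*pi*sqrt(5.815524e+22 / 3.986e14)
T = 75893.6863 s = 1264.8948 min

1264.8948 minutes


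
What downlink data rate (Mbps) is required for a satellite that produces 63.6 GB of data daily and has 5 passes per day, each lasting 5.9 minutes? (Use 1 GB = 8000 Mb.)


total contact time = 5 * 5.9 * 60 = 1770.0000 s
data = 63.6 GB = 508800.0000 Mb
rate = 508800.0000 / 1770.0000 = 287.4576 Mbps

287.4576 Mbps


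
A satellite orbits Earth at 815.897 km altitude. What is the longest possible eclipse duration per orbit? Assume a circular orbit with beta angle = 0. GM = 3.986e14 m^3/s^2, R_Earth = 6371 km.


r = 7186.8970 km
T = 101.0583 min
Eclipse fraction = arcsin(R_E/r)/pi = arcsin(6371.0000/7186.8970)/pi
= arcsin(0.8864744)/pi = 0.3468528
Eclipse duration = 0.3468528 * 101.0583 = 35.0524 min

35.0524 minutes


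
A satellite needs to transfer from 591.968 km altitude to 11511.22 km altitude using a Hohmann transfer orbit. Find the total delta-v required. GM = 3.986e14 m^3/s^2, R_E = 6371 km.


r1 = 6962.9680 km = 6.962968e+06 m
r2 = 17882.2200 km = 1.788222e+07 m
dv1 = sqrt(mu/r1)*(sqrt(2*r2/(r1+r2)) - 1) = 1511.6150 m/s
dv2 = sqrt(mu/r2)*(1 - sqrt(2*r1/(r1+r2))) = 1186.5892 m/s
total dv = |dv1| + |dv2| = 1511.6150 + 1186.5892 = 2698.2042 m/s = 2.6982 km/s

2.6982 km/s


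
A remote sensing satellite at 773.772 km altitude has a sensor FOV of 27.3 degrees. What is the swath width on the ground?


FOV = 27.3 deg = 0.4764749 rad
swath = 2 * alt * tan(FOV/2) = 2 * 773.772 * tan(0.2382374)
swath = 2 * 773.772 * 0.2428494
swath = 375.8201 km

375.8201 km


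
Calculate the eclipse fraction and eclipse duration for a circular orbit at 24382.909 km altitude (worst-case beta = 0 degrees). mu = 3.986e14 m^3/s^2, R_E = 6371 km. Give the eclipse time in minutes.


r = 30753.9090 km
T = 894.5620 min
Eclipse fraction = arcsin(R_E/r)/pi = arcsin(6371.0000/30753.9090)/pi
= arcsin(0.2071607)/pi = 0.06642228
Eclipse duration = 0.06642228 * 894.5620 = 59.4189 min

59.4189 minutes


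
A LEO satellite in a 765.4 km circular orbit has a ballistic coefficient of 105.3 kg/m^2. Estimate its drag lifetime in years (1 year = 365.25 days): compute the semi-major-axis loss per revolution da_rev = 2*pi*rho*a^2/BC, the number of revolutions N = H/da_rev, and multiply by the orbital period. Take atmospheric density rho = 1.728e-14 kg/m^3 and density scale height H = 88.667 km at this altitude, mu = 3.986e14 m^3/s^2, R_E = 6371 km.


a = R_E + alt = 7136.4000 km = 7.1364e+06 m
da_rev = 2*pi*rho*a^2/BC = 2*pi*1.728e-14*(7.1364e+06)^2/105.3 = 0.0525114009 m per revolution
N = H/da_rev = 88667.0000 m / 0.0525114009 m = 1.6885286e+06 revolutions
P = 2*pi*sqrt(a^3/mu) = 5999.7064 s
lifetime = N*P = 1.6885286e+06 * 5999.7064 = 1.0130676e+10 s = 117253.1896 days
years = 117253.1896 / 365.25 = 321.0217 years

321.0217 years


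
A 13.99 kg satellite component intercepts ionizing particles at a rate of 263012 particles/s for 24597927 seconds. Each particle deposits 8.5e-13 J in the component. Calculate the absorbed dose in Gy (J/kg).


Total energy deposited = rate * time * E_per
  = 263012 * 24597927 * 8.5e-13 = 5.4991 J
Dose = E_total / mass = 5.4991 / 13.99
Dose = 0.3930749 Gy

0.3931 Gy


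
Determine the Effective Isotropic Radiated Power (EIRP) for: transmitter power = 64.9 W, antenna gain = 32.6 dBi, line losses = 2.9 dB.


Pt = 64.9 W = 18.1224 dBW
EIRP = Pt_dBW + Gt - losses = 18.1224 + 32.6 - 2.9 = 47.8224 dBW

47.8224 dBW


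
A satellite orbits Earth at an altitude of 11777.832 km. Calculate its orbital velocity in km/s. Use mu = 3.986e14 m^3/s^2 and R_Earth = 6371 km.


r = R_E + alt = 6371.0 + 11777.832 = 18148.8320 km = 1.8148832e+07 m
v = sqrt(mu/r) = sqrt(3.986e14 / 1.8148832e+07) = 4686.4534 m/s = 4.6865 km/s

4.6865 km/s


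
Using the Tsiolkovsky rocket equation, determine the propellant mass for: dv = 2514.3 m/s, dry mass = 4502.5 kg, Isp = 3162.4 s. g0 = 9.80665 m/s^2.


ve = Isp * g0 = 3162.4 * 9.80665 = 31012.549960 m/s
mass ratio = exp(dv/ve) = exp(2514.3/31012.549960) = 1.08445074
m_prop = m_dry * (mr - 1) = 4502.5 * (1.08445074 - 1)
m_prop = 380.2395 kg

380.2395 kg


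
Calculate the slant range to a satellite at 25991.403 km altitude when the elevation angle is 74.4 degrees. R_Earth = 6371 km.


h = 25991.403 km, el = 74.4 deg
d = -R_E*sin(el) + sqrt((R_E*sin(el))^2 + 2*R_E*h + h^2)
d = -6371.0000*sin(1.2985) + sqrt((6371.0000*0.9631626)^2 + 2*6371.0000*25991.403 + 25991.403^2)
d = 26180.7111 km

26180.7111 km


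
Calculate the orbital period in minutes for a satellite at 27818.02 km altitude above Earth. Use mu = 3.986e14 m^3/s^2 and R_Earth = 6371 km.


r = 34189.0200 km = 3.418902e+07 m
T = 2*pi*sqrt(r^3/mu) = 2*pi*sqrt(3.9963172e+22 / 3.986e14)
T = 62913.1166 s = 1048.5519 min

1048.5519 minutes


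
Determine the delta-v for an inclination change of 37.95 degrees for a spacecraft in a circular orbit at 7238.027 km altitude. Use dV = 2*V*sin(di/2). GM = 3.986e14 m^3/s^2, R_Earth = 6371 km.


r = 13609.0270 km = 1.3609027e+07 m
V = sqrt(mu/r) = 5411.9666 m/s
di = 37.95 deg = 0.6623525 rad
dV = 2*V*sin(di/2) = 2*5411.9666*sin(0.3311762)
dV = 3519.4621 m/s = 3.5195 km/s

3.5195 km/s


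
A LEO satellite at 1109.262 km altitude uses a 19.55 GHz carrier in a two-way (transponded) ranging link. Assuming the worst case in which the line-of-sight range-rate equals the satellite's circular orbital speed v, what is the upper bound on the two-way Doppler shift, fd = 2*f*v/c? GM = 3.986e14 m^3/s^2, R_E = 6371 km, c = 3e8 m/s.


r = 7.480262e+06 m
v = sqrt(mu/r) = 7299.7879 m/s (worst-case radial velocity)
f = 19.55 GHz = 1.955e+10 Hz
fd = 2*f*v/c = 2*1.955e+10*7299.7879/3.0e+08
fd = 951405.6914 Hz

951405.6914 Hz


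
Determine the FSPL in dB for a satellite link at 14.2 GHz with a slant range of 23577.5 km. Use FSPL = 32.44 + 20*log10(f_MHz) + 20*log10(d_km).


f = 14.2 GHz = 14200.0000 MHz
d = 23577.5 km
FSPL = 32.44 + 20*log10(14200.0000) + 20*log10(23577.5)
FSPL = 32.44 + 83.0458 + 87.4500
FSPL = 202.9357 dB

202.9357 dB


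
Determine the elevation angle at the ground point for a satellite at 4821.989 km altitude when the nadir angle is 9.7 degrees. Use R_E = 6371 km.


r = R_E + alt = 11192.9890 km
Law of sines in the satellite / Earth-center / ground-point triangle:
  sin(nadir)/R_E = sin(90 + el)/r  =>  cos(el) = (r/R_E)*sin(nadir)
cos(el) = (11192.9890 / 6371.0000) * sin(9.7 deg) = 0.2960131
el = arccos(0.2960131) = 72.7817 deg
(Earth-central angle = 90 - nadir - el = 7.5183 deg)

72.7817 degrees


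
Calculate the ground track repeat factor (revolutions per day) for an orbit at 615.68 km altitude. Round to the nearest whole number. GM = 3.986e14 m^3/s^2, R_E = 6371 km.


r = 6.98668e+06 m
T = 2*pi*sqrt(r^3/mu) = 5811.8915 s = 96.8649 min
revs/day = 1440 / 96.8649 = 14.8661
Rounded: 15 revolutions per day

15 revolutions per day


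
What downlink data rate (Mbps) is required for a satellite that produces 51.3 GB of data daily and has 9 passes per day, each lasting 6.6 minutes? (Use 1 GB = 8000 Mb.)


total contact time = 9 * 6.6 * 60 = 3564.0000 s
data = 51.3 GB = 410400.0000 Mb
rate = 410400.0000 / 3564.0000 = 115.1515 Mbps

115.1515 Mbps


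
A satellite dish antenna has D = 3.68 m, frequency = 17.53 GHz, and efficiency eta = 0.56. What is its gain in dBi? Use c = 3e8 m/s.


lambda = c/f = 3e8 / 1.753e+10 = 0.01711352 m
G = eta*(pi*D/lambda)^2 = 0.56*(pi*3.68/0.01711352)^2
G = 255566.9750 (linear)
G = 10*log10(255566.9750) = 54.0750 dBi

54.0750 dBi


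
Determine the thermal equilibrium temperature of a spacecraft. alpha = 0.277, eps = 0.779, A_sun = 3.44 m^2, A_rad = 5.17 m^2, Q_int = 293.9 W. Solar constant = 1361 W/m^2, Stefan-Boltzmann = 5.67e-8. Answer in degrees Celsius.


Numerator = alpha*S*A_sun + Q_int = 0.277*1361*3.44 + 293.9 = 1590.7697 W
Denominator = eps*sigma*A_rad = 0.779*5.67e-8*5.17 = 2.2835528e-07 W/K^4
T^4 = 6.9662049e+09 K^4
T = 288.9010 K = 15.7510 C

15.7510 degrees Celsius


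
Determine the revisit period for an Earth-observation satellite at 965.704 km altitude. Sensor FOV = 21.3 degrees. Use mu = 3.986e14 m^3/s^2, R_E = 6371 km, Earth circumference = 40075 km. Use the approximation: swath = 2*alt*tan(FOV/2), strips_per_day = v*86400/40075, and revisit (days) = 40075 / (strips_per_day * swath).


swath = 2*965.704*tan(0.1858776) = 363.1980 km
v = sqrt(mu/r) = 7370.8598 m/s = 7.3709 km/s
strips/day = v*86400/40075 = 7.3709*86400/40075 = 15.8913
coverage/day = strips * swath = 15.8913 * 363.1980 = 5771.6737 km
revisit = 40075 / 5771.6737 = 6.9434 days

6.9434 days


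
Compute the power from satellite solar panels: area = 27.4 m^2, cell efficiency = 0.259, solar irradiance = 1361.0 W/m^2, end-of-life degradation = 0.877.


P = area * eta * S * degradation
P = 27.4 * 0.259 * 1361.0 * 0.877
P = 8470.4805 W

8470.4805 W


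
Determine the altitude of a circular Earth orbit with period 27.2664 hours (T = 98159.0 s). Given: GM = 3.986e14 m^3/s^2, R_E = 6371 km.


T = 98159.0 s
r = (mu*T^2/(4*pi^2))^(1/3) = (3.986e14 * 98159.0^2 / (4*pi^2))^(1/3)
r = 4.599168e+07 m = 45991.6795 km
alt = r - R_E = 45991.6795 - 6371 = 39620.6795 km

39620.6795 km


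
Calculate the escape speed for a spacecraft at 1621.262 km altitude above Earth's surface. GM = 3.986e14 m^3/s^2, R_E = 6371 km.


r = 6371.0 + 1621.262 = 7992.2620 km = 7.992262e+06 m
v_esc = sqrt(2*mu/r) = sqrt(2*3.986e14 / 7.992262e+06)
v_esc = 9987.3159 m/s = 9.9873 km/s

9.9873 km/s


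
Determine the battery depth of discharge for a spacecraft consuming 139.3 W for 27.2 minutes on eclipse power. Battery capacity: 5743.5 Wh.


E_used = P * t / 60 = 139.3 * 27.2 / 60 = 63.1493 Wh
DOD = E_used / E_total * 100 = 63.1493 / 5743.5 * 100
DOD = 1.0995 %

1.0995 %


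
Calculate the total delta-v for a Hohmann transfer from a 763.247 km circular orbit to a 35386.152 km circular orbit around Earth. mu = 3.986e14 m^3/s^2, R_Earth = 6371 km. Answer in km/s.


r1 = 7134.2470 km = 7.134247e+06 m
r2 = 41757.1520 km = 4.1757152e+07 m
dv1 = sqrt(mu/r1)*(sqrt(2*r2/(r1+r2)) - 1) = 2294.4810 m/s
dv2 = sqrt(mu/r2)*(1 - sqrt(2*r1/(r1+r2))) = 1420.5310 m/s
total dv = |dv1| + |dv2| = 2294.4810 + 1420.5310 = 3715.0121 m/s = 3.7150 km/s

3.7150 km/s


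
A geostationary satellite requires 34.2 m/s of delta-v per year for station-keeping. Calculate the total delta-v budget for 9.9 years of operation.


dV = rate * years = 34.2 * 9.9
dV = 338.5800 m/s

338.5800 m/s


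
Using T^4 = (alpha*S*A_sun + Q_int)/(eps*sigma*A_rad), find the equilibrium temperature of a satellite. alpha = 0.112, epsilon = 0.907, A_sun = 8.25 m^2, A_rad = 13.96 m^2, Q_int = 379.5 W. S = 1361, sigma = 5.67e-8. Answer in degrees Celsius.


Numerator = alpha*S*A_sun + Q_int = 0.112*1361*8.25 + 379.5 = 1637.0640 W
Denominator = eps*sigma*A_rad = 0.907*5.67e-8*13.96 = 7.1791952e-07 W/K^4
T^4 = 2.280289e+09 K^4
T = 218.5232 K = -54.6268 C

-54.6268 degrees Celsius


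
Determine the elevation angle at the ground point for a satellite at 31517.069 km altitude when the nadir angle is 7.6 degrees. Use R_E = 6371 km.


r = R_E + alt = 37888.0690 km
Law of sines in the satellite / Earth-center / ground-point triangle:
  sin(nadir)/R_E = sin(90 + el)/r  =>  cos(el) = (r/R_E)*sin(nadir)
cos(el) = (37888.0690 / 6371.0000) * sin(7.6 deg) = 0.7865232
el = arccos(0.7865232) = 38.1382 deg
(Earth-central angle = 90 - nadir - el = 44.2618 deg)

38.1382 degrees


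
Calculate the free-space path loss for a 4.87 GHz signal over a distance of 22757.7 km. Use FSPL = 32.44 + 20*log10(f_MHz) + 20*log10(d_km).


f = 4.87 GHz = 4870.0000 MHz
d = 22757.7 km
FSPL = 32.44 + 20*log10(4870.0000) + 20*log10(22757.7)
FSPL = 32.44 + 73.7506 + 87.1426
FSPL = 193.3331 dB

193.3331 dB


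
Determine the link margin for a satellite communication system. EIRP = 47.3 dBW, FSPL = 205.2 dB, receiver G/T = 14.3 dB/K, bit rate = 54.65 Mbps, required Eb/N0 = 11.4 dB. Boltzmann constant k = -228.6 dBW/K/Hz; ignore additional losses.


C/N0 = EIRP - FSPL + G/T - k = 47.3 - 205.2 + 14.3 - (-228.6)
C/N0 = 85.0000 dB-Hz
R_b = 54.65 Mbps = 5.465e+07 bps -> 10*log10(R_b) = 77.3759 dB-Hz
Eb/N0 = C/N0 - 10*log10(R_b) = 85.0000 - 77.3759 = 7.6241 dB
Margin = Eb/N0 - Eb/N0_req = 7.6241 - 11.4 = -3.7759 dB (negative margin: link does not close)

-3.7759 dB


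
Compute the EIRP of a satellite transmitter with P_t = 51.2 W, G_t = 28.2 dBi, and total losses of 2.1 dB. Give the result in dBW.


Pt = 51.2 W = 17.0927 dBW
EIRP = Pt_dBW + Gt - losses = 17.0927 + 28.2 - 2.1 = 43.1927 dBW

43.1927 dBW


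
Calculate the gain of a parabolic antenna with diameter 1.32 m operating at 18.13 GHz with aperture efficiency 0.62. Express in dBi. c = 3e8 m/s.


lambda = c/f = 3e8 / 1.813e+10 = 0.01654716 m
G = eta*(pi*D/lambda)^2 = 0.62*(pi*1.32/0.01654716)^2
G = 38939.6816 (linear)
G = 10*log10(38939.6816) = 45.9039 dBi

45.9039 dBi


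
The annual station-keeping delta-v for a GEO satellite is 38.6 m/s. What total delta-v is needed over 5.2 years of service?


dV = rate * years = 38.6 * 5.2
dV = 200.7200 m/s

200.7200 m/s


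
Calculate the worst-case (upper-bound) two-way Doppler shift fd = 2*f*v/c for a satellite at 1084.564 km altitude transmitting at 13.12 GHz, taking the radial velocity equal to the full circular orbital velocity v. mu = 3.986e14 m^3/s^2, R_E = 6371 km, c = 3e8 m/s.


r = 7.455564e+06 m
v = sqrt(mu/r) = 7311.8689 m/s (worst-case radial velocity)
f = 13.12 GHz = 1.312e+10 Hz
fd = 2*f*v/c = 2*1.312e+10*7311.8689/3.0e+08
fd = 639544.7996 Hz

639544.7996 Hz


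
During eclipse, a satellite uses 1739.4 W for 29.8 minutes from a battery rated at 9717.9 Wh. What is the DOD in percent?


E_used = P * t / 60 = 1739.4 * 29.8 / 60 = 863.9020 Wh
DOD = E_used / E_total * 100 = 863.9020 / 9717.9 * 100
DOD = 8.8898 %

8.8898 %


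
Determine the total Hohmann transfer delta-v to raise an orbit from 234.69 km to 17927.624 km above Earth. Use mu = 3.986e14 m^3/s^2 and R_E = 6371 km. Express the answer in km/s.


r1 = 6605.6900 km = 6.60569e+06 m
r2 = 24298.6240 km = 2.4298624e+07 m
dv1 = sqrt(mu/r1)*(sqrt(2*r2/(r1+r2)) - 1) = 1973.0454 m/s
dv2 = sqrt(mu/r2)*(1 - sqrt(2*r1/(r1+r2))) = 1402.0639 m/s
total dv = |dv1| + |dv2| = 1973.0454 + 1402.0639 = 3375.1094 m/s = 3.3751 km/s

3.3751 km/s


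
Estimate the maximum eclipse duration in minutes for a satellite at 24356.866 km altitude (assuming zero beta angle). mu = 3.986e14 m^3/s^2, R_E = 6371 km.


r = 30727.8660 km
T = 893.4260 min
Eclipse fraction = arcsin(R_E/r)/pi = arcsin(6371.0000/30727.8660)/pi
= arcsin(0.2073362)/pi = 0.06647941
Eclipse duration = 0.06647941 * 893.4260 = 59.3944 min

59.3944 minutes


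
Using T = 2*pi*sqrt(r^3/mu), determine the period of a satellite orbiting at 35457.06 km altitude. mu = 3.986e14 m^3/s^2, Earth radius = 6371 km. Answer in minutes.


r = 41828.0600 km = 4.182806e+07 m
T = 2*pi*sqrt(r^3/mu) = 2*pi*sqrt(7.3181813e+22 / 3.986e14)
T = 85135.9143 s = 1418.9319 min

1418.9319 minutes


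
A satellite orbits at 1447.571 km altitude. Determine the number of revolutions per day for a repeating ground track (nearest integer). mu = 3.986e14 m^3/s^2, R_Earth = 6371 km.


r = 7.818571e+06 m
T = 2*pi*sqrt(r^3/mu) = 6880.2196 s = 114.6703 min
revs/day = 1440 / 114.6703 = 12.5577
Rounded: 13 revolutions per day

13 revolutions per day


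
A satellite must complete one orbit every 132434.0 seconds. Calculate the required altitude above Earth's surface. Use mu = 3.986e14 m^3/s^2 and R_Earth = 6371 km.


T = 132434.0 s
r = (mu*T^2/(4*pi^2))^(1/3) = (3.986e14 * 132434.0^2 / (4*pi^2))^(1/3)
r = 5.6155485e+07 m = 56155.4851 km
alt = r - R_E = 56155.4851 - 6371 = 49784.4851 km

49784.4851 km


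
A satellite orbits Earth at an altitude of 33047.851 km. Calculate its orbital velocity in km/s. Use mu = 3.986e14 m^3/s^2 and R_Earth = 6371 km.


r = R_E + alt = 6371.0 + 33047.851 = 39418.8510 km = 3.9418851e+07 m
v = sqrt(mu/r) = sqrt(3.986e14 / 3.9418851e+07) = 3179.9235 m/s = 3.1799 km/s

3.1799 km/s


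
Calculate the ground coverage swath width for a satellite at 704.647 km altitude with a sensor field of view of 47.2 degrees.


FOV = 47.2 deg = 0.8237954 rad
swath = 2 * alt * tan(FOV/2) = 2 * 704.647 * tan(0.4118977)
swath = 2 * 704.647 * 0.4368893
swath = 615.7054 km

615.7054 km


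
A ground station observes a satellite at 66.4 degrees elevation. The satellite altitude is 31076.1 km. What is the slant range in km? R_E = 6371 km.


h = 31076.1 km, el = 66.4 deg
d = -R_E*sin(el) + sqrt((R_E*sin(el))^2 + 2*R_E*h + h^2)
d = -6371.0000*sin(1.1589) + sqrt((6371.0000*0.9163627)^2 + 2*6371.0000*31076.1 + 31076.1^2)
d = 31521.9871 km

31521.9871 km


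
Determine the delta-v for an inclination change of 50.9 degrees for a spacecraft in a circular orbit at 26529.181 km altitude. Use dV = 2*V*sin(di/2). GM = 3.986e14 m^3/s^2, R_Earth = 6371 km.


r = 32900.1810 km = 3.2900181e+07 m
V = sqrt(mu/r) = 3480.7233 m/s
di = 50.9 deg = 0.8883726 rad
dV = 2*V*sin(di/2) = 2*3480.7233*sin(0.4441863)
dV = 2991.4957 m/s = 2.9915 km/s

2.9915 km/s


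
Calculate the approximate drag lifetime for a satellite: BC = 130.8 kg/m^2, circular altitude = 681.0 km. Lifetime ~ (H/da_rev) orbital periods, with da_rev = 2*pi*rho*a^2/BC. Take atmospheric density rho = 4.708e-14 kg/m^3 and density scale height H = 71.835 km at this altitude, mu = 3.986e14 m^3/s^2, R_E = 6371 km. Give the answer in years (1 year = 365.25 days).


a = R_E + alt = 7052.0000 km = 7.052e+06 m
da_rev = 2*pi*rho*a^2/BC = 2*pi*4.708e-14*(7.052e+06)^2/130.8 = 0.112469091 m per revolution
N = H/da_rev = 71835.0000 m / 0.112469091 m = 638708.8154 revolutions
P = 2*pi*sqrt(a^3/mu) = 5893.5867 s
lifetime = N*P = 638708.8154 * 5893.5867 = 3.7642858e+09 s = 43568.1224 days
years = 43568.1224 / 365.25 = 119.2830 years

119.2830 years


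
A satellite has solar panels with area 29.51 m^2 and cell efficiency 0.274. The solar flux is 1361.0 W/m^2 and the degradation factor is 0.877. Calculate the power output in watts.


P = area * eta * S * degradation
P = 29.51 * 0.274 * 1361.0 * 0.877
P = 9651.1150 W

9651.1150 W


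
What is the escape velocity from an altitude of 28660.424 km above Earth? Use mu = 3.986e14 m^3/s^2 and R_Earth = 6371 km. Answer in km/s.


r = 6371.0 + 28660.424 = 35031.4240 km = 3.5031424e+07 m
v_esc = sqrt(2*mu/r) = sqrt(2*3.986e14 / 3.5031424e+07)
v_esc = 4770.3995 m/s = 4.7704 km/s

4.7704 km/s


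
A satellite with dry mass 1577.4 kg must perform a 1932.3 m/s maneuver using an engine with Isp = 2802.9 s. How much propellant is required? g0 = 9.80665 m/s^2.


ve = Isp * g0 = 2802.9 * 9.80665 = 27487.059285 m/s
mass ratio = exp(dv/ve) = exp(1932.3/27487.059285) = 1.07282841
m_prop = m_dry * (mr - 1) = 1577.4 * (1.07282841 - 1)
m_prop = 114.8795 kg

114.8795 kg


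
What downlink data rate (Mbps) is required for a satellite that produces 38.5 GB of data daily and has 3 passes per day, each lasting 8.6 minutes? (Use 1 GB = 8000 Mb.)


total contact time = 3 * 8.6 * 60 = 1548.0000 s
data = 38.5 GB = 308000.0000 Mb
rate = 308000.0000 / 1548.0000 = 198.9664 Mbps

198.9664 Mbps


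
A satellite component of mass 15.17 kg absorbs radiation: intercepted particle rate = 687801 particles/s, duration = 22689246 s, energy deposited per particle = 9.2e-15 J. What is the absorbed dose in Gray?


Total energy deposited = rate * time * E_per
  = 687801 * 22689246 * 9.2e-15 = 0.1435723 J
Dose = E_total / mass = 0.1435723 / 15.17
Dose = 0.009464226 Gy

0.0095 Gy


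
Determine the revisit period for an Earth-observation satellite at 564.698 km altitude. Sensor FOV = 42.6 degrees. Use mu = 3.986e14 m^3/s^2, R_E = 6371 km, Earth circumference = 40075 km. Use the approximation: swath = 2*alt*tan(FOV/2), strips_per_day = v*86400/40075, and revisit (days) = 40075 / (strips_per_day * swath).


swath = 2*564.698*tan(0.3717551) = 440.3331 km
v = sqrt(mu/r) = 7580.9487 m/s = 7.5809 km/s
strips/day = v*86400/40075 = 7.5809*86400/40075 = 16.3442
coverage/day = strips * swath = 16.3442 * 440.3331 = 7196.8940 km
revisit = 40075 / 7196.8940 = 5.5684 days

5.5684 days


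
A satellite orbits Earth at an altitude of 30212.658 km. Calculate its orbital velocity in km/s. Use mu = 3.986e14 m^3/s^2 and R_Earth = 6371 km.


r = R_E + alt = 6371.0 + 30212.658 = 36583.6580 km = 3.6583658e+07 m
v = sqrt(mu/r) = sqrt(3.986e14 / 3.6583658e+07) = 3300.8446 m/s = 3.3008 km/s

3.3008 km/s


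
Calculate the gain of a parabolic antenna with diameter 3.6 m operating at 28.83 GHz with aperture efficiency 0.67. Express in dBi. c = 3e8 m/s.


lambda = c/f = 3e8 / 2.883e+10 = 0.01040583 m
G = eta*(pi*D/lambda)^2 = 0.67*(pi*3.6/0.01040583)^2
G = 791455.1784 (linear)
G = 10*log10(791455.1784) = 58.9843 dBi

58.9843 dBi


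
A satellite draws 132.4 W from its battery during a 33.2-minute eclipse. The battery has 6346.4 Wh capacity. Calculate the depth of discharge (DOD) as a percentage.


E_used = P * t / 60 = 132.4 * 33.2 / 60 = 73.2613 Wh
DOD = E_used / E_total * 100 = 73.2613 / 6346.4 * 100
DOD = 1.1544 %

1.1544 %


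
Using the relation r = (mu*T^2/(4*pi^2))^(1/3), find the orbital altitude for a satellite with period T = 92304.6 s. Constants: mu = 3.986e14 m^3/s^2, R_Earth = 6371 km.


T = 92304.6 s
r = (mu*T^2/(4*pi^2))^(1/3) = (3.986e14 * 92304.6^2 / (4*pi^2))^(1/3)
r = 4.4144312e+07 m = 44144.3116 km
alt = r - R_E = 44144.3116 - 6371 = 37773.3116 km

37773.3116 km


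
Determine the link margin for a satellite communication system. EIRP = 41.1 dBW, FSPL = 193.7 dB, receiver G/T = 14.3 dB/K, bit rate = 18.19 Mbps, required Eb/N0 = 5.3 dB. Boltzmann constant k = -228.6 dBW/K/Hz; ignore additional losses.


C/N0 = EIRP - FSPL + G/T - k = 41.1 - 193.7 + 14.3 - (-228.6)
C/N0 = 90.3000 dB-Hz
R_b = 18.19 Mbps = 1.819e+07 bps -> 10*log10(R_b) = 72.5983 dB-Hz
Eb/N0 = C/N0 - 10*log10(R_b) = 90.3000 - 72.5983 = 17.7017 dB
Margin = Eb/N0 - Eb/N0_req = 17.7017 - 5.3 = 12.4017 dB (link closes)

12.4017 dB


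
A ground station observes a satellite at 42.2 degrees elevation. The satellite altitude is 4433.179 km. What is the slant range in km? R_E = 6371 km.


h = 4433.179 km, el = 42.2 deg
d = -R_E*sin(el) + sqrt((R_E*sin(el))^2 + 2*R_E*h + h^2)
d = -6371.0000*sin(0.7365289) + sqrt((6371.0000*0.6717206)^2 + 2*6371.0000*4433.179 + 4433.179^2)
d = 5439.2662 km

5439.2662 km


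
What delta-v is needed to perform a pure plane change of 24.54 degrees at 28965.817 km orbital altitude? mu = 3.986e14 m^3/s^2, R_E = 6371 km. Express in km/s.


r = 35336.8170 km = 3.5336817e+07 m
V = sqrt(mu/r) = 3358.5741 m/s
di = 24.54 deg = 0.4283038 rad
dV = 2*V*sin(di/2) = 2*3358.5741*sin(0.2141519)
dV = 1427.5201 m/s = 1.4275 km/s

1.4275 km/s


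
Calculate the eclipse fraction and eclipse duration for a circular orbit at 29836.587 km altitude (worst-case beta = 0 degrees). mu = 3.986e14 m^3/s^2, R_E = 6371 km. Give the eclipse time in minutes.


r = 36207.5870 km
T = 1142.7714 min
Eclipse fraction = arcsin(R_E/r)/pi = arcsin(6371.0000/36207.5870)/pi
= arcsin(0.1759576)/pi = 0.05630216
Eclipse duration = 0.05630216 * 1142.7714 = 64.3405 min

64.3405 minutes


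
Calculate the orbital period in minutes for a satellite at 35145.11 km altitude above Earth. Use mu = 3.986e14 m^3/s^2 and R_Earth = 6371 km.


r = 41516.1100 km = 4.151611e+07 m
T = 2*pi*sqrt(r^3/mu) = 2*pi*sqrt(7.1556644e+22 / 3.986e14)
T = 84185.2880 s = 1403.0881 min

1403.0881 minutes


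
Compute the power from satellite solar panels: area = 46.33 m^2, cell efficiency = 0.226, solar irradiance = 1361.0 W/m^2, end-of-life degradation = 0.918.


P = area * eta * S * degradation
P = 46.33 * 0.226 * 1361.0 * 0.918
P = 13081.9217 W

13081.9217 W


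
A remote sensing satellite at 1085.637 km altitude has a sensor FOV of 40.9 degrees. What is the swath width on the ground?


FOV = 40.9 deg = 0.7138397 rad
swath = 2 * alt * tan(FOV/2) = 2 * 1085.637 * tan(0.3569198)
swath = 2 * 1085.637 * 0.3728903
swath = 809.6471 km

809.6471 km


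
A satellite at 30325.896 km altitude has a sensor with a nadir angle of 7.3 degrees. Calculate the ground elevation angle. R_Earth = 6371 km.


r = R_E + alt = 36696.8960 km
Law of sines in the satellite / Earth-center / ground-point triangle:
  sin(nadir)/R_E = sin(90 + el)/r  =>  cos(el) = (r/R_E)*sin(nadir)
cos(el) = (36696.8960 / 6371.0000) * sin(7.3 deg) = 0.7318909
el = arccos(0.7318909) = 42.9549 deg
(Earth-central angle = 90 - nadir - el = 39.7451 deg)

42.9549 degrees


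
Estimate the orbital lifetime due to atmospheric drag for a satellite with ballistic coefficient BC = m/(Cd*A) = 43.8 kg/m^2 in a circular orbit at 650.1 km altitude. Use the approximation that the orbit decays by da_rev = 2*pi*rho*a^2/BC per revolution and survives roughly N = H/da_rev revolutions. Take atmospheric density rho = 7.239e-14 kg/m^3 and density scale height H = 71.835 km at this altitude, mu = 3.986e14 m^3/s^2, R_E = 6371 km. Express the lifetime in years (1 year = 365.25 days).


a = R_E + alt = 7021.1000 km = 7.0211e+06 m
da_rev = 2*pi*rho*a^2/BC = 2*pi*7.239e-14*(7.0211e+06)^2/43.8 = 0.511911224 m per revolution
N = H/da_rev = 71835.0000 m / 0.511911224 m = 140327.0658 revolutions
P = 2*pi*sqrt(a^3/mu) = 5854.8930 s
lifetime = N*P = 140327.0658 * 5854.8930 = 8.2159995e+08 s = 9509.2587 days
years = 9509.2587 / 365.25 = 26.0349 years

26.0349 years


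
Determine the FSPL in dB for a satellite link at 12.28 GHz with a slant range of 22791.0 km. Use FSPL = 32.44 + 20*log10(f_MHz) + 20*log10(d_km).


f = 12.28 GHz = 12280.0000 MHz
d = 22791.0 km
FSPL = 32.44 + 20*log10(12280.0000) + 20*log10(22791.0)
FSPL = 32.44 + 81.7840 + 87.1553
FSPL = 201.3792 dB

201.3792 dB


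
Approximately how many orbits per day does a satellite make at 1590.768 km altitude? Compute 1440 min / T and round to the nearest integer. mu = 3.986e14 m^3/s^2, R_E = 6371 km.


r = 7.961768e+06 m
T = 2*pi*sqrt(r^3/mu) = 7070.0991 s = 117.8350 min
revs/day = 1440 / 117.8350 = 12.2205
Rounded: 12 revolutions per day

12 revolutions per day


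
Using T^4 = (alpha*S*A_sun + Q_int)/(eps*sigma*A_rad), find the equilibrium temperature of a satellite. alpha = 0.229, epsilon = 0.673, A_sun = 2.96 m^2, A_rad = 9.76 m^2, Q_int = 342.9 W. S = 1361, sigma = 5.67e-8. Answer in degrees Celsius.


Numerator = alpha*S*A_sun + Q_int = 0.229*1361*2.96 + 342.9 = 1265.4402 W
Denominator = eps*sigma*A_rad = 0.673*5.67e-8*9.76 = 3.7243282e-07 W/K^4
T^4 = 3.3977678e+09 K^4
T = 241.4340 K = -31.7160 C

-31.7160 degrees Celsius


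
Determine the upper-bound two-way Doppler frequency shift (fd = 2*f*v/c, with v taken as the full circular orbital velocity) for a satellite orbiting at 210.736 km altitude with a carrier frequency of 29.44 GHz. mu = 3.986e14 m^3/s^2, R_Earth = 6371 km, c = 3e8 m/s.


r = 6.581736e+06 m
v = sqrt(mu/r) = 7782.1289 m/s (worst-case radial velocity)
f = 29.44 GHz = 2.944e+10 Hz
fd = 2*f*v/c = 2*2.944e+10*7782.1289/3.0e+08
fd = 1.5273725e+06 Hz

1.5274e+06 Hz


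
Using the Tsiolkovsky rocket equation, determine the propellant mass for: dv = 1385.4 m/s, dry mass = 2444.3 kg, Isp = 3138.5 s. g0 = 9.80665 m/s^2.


ve = Isp * g0 = 3138.5 * 9.80665 = 30778.171025 m/s
mass ratio = exp(dv/ve) = exp(1385.4/30778.171025) = 1.04604085
m_prop = m_dry * (mr - 1) = 2444.3 * (1.04604085 - 1)
m_prop = 112.5377 kg

112.5377 kg


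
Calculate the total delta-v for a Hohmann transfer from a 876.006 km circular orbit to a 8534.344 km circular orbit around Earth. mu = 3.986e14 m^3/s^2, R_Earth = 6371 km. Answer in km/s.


r1 = 7247.0060 km = 7.247006e+06 m
r2 = 14905.3440 km = 1.4905344e+07 m
dv1 = sqrt(mu/r1)*(sqrt(2*r2/(r1+r2)) - 1) = 1186.9723 m/s
dv2 = sqrt(mu/r2)*(1 - sqrt(2*r1/(r1+r2))) = 988.3311 m/s
total dv = |dv1| + |dv2| = 1186.9723 + 988.3311 = 2175.3034 m/s = 2.1753 km/s

2.1753 km/s


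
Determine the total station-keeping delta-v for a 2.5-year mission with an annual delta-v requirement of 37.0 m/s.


dV = rate * years = 37.0 * 2.5
dV = 92.5000 m/s

92.5000 m/s


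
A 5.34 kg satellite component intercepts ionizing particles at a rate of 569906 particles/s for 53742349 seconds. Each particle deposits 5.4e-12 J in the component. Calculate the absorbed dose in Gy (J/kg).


Total energy deposited = rate * time * E_per
  = 569906 * 53742349 * 5.4e-12 = 165.3917 J
Dose = E_total / mass = 165.3917 / 5.34
Dose = 30.9722 Gy

30.9722 Gy


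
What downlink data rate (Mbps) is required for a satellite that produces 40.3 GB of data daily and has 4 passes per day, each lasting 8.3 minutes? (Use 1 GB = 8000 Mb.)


total contact time = 4 * 8.3 * 60 = 1992.0000 s
data = 40.3 GB = 322400.0000 Mb
rate = 322400.0000 / 1992.0000 = 161.8474 Mbps

161.8474 Mbps


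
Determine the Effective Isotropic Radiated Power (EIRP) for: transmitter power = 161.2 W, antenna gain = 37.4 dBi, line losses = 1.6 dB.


Pt = 161.2 W = 22.0737 dBW
EIRP = Pt_dBW + Gt - losses = 22.0737 + 37.4 - 1.6 = 57.8737 dBW

57.8737 dBW


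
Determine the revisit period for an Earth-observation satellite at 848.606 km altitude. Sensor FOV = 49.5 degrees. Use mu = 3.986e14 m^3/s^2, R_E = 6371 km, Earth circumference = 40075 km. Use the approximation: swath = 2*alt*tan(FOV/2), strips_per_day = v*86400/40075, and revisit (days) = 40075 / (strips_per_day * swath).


swath = 2*848.606*tan(0.431969) = 782.4254 km
v = sqrt(mu/r) = 7430.3950 m/s = 7.4304 km/s
strips/day = v*86400/40075 = 7.4304*86400/40075 = 16.0196
coverage/day = strips * swath = 16.0196 * 782.4254 = 12534.1555 km
revisit = 40075 / 12534.1555 = 3.1973 days

3.1973 days


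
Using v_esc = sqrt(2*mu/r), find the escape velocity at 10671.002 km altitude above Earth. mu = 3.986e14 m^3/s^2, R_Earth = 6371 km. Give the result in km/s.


r = 6371.0 + 10671.002 = 17042.0020 km = 1.7042002e+07 m
v_esc = sqrt(2*mu/r) = sqrt(2*3.986e14 / 1.7042002e+07)
v_esc = 6839.4840 m/s = 6.8395 km/s

6.8395 km/s


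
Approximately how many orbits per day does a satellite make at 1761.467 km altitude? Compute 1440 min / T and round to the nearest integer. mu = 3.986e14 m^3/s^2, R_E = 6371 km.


r = 8.132467e+06 m
T = 2*pi*sqrt(r^3/mu) = 7298.6861 s = 121.6448 min
revs/day = 1440 / 121.6448 = 11.8377
Rounded: 12 revolutions per day

12 revolutions per day


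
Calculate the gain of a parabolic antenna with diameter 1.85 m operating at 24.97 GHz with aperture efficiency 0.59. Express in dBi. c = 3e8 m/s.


lambda = c/f = 3e8 / 2.497e+10 = 0.01201442 m
G = eta*(pi*D/lambda)^2 = 0.59*(pi*1.85/0.01201442)^2
G = 138066.9684 (linear)
G = 10*log10(138066.9684) = 51.4009 dBi

51.4009 dBi


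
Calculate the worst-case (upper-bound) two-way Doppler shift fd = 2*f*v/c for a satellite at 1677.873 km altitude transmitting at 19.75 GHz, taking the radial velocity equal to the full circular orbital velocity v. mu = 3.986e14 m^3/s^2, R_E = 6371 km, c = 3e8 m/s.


r = 8.048873e+06 m
v = sqrt(mu/r) = 7037.2197 m/s (worst-case radial velocity)
f = 19.75 GHz = 1.975e+10 Hz
fd = 2*f*v/c = 2*1.975e+10*7037.2197/3.0e+08
fd = 926567.2604 Hz

926567.2604 Hz


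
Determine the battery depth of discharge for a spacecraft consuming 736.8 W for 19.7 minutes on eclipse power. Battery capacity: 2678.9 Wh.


E_used = P * t / 60 = 736.8 * 19.7 / 60 = 241.9160 Wh
DOD = E_used / E_total * 100 = 241.9160 / 2678.9 * 100
DOD = 9.0304 %

9.0304 %


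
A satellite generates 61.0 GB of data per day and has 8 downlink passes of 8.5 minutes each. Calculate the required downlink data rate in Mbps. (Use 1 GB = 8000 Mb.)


total contact time = 8 * 8.5 * 60 = 4080.0000 s
data = 61.0 GB = 488000.0000 Mb
rate = 488000.0000 / 4080.0000 = 119.6078 Mbps

119.6078 Mbps
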